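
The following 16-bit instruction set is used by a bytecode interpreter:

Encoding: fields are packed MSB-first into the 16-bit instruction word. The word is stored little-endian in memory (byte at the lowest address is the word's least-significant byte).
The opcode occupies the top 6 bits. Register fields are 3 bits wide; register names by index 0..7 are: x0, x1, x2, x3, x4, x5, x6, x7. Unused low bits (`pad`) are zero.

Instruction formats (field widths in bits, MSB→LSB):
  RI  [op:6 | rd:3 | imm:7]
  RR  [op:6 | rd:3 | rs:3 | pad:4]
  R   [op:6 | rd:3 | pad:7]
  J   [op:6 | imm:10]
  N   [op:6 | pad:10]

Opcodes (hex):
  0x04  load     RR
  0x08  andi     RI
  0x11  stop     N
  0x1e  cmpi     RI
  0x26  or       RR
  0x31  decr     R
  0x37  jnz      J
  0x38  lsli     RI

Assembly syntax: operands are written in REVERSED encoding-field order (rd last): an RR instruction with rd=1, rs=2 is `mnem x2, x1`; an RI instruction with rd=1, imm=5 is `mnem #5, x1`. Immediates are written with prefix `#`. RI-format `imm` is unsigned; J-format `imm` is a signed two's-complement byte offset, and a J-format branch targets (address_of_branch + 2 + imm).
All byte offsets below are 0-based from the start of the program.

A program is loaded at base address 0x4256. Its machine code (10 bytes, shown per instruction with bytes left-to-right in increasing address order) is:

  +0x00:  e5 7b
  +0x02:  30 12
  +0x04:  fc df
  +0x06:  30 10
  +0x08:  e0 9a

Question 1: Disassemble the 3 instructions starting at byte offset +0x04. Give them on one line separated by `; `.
jnz #-4; load x3, x0; or x6, x5

+0x04: fc df ⇒ word 0xdffc (little)
  top 6b → 0x37 → jnz [J]
  [9:0] imm=1020 (s10→-4) = #-4
+0x06: 30 10 ⇒ word 0x1030 (little)
  top 6b → 0x4 → load [RR]
  [9:7] rd=0 = x0
  [6:4] rs=3 = x3
+0x08: e0 9a ⇒ word 0x9ae0 (little)
  top 6b → 0x26 → or [RR]
  [9:7] rd=5 = x5
  [6:4] rs=6 = x6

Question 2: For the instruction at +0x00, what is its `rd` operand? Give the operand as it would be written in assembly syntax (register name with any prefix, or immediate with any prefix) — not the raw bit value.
x7

off 0x00: read e5 7b as little → 0x7be5
  opcode bits[15:10]=0x1e: cmpi/RI
  rd@[9:7]=0x7 ⇒ x7
  imm@[6:0]=0x65 ⇒ #101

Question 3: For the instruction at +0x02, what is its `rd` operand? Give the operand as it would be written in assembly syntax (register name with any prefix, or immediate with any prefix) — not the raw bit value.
x4

@+02  little-endian(30 12) = 0x1230
  opcode bits[15:10]=0x4: load/RR
  rd@[9:7]=0x4 ⇒ x4
  rs@[6:4]=0x3 ⇒ x3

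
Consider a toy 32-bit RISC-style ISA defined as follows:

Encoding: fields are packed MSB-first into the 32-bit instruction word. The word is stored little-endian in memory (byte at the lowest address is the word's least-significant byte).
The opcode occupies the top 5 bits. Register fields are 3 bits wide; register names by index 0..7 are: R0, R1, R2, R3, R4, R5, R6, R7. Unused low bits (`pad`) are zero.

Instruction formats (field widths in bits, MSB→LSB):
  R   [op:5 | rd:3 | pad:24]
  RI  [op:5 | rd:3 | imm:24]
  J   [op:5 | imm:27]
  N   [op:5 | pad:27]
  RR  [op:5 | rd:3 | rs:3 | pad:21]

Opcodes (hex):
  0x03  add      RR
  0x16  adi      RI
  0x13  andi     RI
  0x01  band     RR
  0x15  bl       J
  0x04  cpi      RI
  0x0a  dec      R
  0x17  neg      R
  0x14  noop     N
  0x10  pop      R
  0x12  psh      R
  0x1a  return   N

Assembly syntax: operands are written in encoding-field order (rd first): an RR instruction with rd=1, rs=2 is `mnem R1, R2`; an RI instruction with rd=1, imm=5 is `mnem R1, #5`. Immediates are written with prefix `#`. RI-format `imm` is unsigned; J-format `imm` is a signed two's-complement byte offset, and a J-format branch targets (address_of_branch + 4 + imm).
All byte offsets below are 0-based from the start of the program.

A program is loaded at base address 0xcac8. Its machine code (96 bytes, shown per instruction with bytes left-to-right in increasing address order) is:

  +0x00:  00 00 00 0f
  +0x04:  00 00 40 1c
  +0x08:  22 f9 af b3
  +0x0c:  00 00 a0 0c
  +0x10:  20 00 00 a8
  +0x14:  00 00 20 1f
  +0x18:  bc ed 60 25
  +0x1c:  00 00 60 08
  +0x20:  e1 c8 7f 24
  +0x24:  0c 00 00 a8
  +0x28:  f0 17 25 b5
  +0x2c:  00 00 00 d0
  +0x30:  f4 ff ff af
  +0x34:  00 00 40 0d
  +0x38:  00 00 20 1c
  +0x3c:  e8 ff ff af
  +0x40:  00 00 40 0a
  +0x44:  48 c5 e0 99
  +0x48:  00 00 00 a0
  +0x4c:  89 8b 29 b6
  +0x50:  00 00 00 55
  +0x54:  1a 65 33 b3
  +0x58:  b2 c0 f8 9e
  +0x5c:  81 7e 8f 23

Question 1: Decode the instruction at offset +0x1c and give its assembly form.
[1c] 00 00 60 08 → 0x08600000
  op=0x08600000>>27=0x1 ⇒ band (RR)
  [26:24] rd=0 = R0
  [23:21] rs=3 = R3

band R0, R3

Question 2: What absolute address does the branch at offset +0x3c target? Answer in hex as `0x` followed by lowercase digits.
off 0x3c: read e8 ff ff af as little → 0xafffffe8
  op=0xafffffe8>>27=0x15 ⇒ bl (J)
  [26:0] imm=134217704 (s27→-24) = #-24
  target = base 0xcac8 + off 0x3c + 4 + imm -24 = 0xcaf0

0xcaf0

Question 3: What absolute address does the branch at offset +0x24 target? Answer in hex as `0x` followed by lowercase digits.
0xcafc

+0x24: 0c 00 00 a8 ⇒ word 0xa800000c (little)
  op=0xa800000c>>27=0x15 ⇒ bl (J)
  imm: (w>>0)&0x7ffffff=0xc → #12
  target = base 0xcac8 + off 0x24 + 4 + imm 12 = 0xcafc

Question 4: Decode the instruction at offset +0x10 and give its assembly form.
bl #32

[10] 20 00 00 a8 → 0xa8000020
  opcode bits[31:27]=0x15: bl/J
  [26:0] imm=32 = #32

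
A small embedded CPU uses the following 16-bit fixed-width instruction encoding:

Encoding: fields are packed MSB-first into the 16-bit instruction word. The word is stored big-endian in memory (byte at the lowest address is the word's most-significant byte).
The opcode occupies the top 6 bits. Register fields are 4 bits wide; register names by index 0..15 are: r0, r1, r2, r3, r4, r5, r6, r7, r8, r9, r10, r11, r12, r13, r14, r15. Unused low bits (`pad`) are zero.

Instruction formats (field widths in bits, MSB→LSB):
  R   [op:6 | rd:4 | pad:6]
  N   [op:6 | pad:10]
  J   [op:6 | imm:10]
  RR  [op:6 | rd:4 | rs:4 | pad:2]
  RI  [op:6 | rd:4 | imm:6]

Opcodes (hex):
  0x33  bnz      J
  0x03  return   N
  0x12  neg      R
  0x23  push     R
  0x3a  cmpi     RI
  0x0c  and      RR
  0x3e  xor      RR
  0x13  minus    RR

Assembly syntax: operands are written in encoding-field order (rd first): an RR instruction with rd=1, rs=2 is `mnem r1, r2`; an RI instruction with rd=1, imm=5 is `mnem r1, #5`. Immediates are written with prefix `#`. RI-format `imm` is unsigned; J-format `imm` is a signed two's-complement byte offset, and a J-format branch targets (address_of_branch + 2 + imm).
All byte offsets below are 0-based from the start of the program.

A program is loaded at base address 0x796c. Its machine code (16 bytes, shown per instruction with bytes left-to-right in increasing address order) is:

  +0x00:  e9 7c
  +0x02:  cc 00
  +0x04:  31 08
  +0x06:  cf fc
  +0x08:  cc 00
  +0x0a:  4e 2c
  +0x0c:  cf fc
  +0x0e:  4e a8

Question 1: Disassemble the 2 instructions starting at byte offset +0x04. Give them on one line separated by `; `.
@+04  big-endian(31 08) = 0x3108
  opcode bits[15:10]=0xc: and/RR
  rd: (w>>6)&0xf=0x4 → r4
  rs: (w>>2)&0xf=0x2 → r2
@+06  big-endian(cf fc) = 0xcffc
  opcode bits[15:10]=0x33: bnz/J
  imm: (w>>0)&0x3ff=0x3fc (s10→-4) → #-4

and r4, r2; bnz #-4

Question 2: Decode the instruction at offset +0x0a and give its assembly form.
+0x0a: 4e 2c ⇒ word 0x4e2c (big)
  top 6b → 0x13 → minus [RR]
  rd@[9:6]=0x8 ⇒ r8
  rs@[5:2]=0xb ⇒ r11

minus r8, r11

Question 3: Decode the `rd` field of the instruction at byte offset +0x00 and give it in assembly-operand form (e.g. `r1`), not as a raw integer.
+0x00: e9 7c ⇒ word 0xe97c (big)
  top 6b → 0x3a → cmpi [RI]
  [9:6] rd=5 = r5
  [5:0] imm=60 = #60

r5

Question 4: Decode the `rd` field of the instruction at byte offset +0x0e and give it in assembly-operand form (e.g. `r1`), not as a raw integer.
+0x0e: 4e a8 ⇒ word 0x4ea8 (big)
  op=0x4ea8>>10=0x13 ⇒ minus (RR)
  rd@[9:6]=0xa ⇒ r10
  rs@[5:2]=0xa ⇒ r10

r10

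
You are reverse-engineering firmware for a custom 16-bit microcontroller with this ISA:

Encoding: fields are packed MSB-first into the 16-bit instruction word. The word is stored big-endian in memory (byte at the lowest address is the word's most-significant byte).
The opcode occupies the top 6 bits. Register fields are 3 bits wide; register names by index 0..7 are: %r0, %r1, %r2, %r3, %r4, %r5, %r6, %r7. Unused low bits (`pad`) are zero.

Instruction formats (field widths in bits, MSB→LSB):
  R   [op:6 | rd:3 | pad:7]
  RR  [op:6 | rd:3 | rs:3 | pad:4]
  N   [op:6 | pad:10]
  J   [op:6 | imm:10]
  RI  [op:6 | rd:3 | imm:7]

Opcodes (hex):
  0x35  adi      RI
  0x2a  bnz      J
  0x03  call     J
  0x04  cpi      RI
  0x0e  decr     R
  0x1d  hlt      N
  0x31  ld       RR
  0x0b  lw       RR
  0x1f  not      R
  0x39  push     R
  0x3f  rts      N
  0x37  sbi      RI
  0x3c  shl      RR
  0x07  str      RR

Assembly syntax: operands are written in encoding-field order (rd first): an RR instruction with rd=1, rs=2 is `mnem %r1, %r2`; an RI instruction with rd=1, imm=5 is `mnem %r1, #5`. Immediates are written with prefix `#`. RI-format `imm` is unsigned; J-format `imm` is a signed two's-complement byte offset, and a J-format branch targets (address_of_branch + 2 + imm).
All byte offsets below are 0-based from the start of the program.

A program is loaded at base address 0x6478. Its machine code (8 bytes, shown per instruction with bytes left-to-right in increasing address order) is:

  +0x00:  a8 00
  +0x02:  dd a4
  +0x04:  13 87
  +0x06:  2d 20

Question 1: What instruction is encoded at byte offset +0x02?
sbi %r3, #36

@+02  big-endian(dd a4) = 0xdda4
  top 6b → 0x37 → sbi [RI]
  rd@[9:7]=0x3 ⇒ %r3
  imm@[6:0]=0x24 ⇒ #36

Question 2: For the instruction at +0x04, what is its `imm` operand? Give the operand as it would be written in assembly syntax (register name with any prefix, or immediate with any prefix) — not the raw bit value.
#7

off 0x04: read 13 87 as big → 0x1387
  op=0x1387>>10=0x4 ⇒ cpi (RI)
  [9:7] rd=7 = %r7
  [6:0] imm=7 = #7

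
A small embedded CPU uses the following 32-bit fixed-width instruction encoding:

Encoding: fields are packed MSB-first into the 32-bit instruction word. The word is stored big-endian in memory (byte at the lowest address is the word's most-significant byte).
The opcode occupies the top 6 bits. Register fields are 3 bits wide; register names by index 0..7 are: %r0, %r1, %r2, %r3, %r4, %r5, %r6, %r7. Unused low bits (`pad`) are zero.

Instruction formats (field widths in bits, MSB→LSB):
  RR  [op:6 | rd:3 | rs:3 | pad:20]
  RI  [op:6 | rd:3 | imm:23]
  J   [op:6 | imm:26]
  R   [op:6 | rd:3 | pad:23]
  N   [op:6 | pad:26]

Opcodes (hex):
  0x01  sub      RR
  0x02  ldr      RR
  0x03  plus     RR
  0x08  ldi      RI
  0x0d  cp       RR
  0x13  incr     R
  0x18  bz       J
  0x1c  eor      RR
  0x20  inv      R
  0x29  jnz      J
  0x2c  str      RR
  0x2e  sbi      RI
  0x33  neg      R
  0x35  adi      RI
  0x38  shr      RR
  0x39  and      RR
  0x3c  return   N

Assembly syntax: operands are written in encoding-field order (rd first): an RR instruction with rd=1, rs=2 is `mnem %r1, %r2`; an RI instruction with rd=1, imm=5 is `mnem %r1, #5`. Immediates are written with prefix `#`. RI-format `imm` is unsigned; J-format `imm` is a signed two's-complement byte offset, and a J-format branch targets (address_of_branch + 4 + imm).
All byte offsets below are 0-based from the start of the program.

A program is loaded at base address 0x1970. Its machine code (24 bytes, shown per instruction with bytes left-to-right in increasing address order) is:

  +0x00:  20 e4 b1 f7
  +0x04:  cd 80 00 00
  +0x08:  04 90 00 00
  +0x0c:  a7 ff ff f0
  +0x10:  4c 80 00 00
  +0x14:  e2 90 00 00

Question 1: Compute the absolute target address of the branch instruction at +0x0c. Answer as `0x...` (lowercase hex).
off 0x0c: read a7 ff ff f0 as big → 0xa7fffff0
  opcode bits[31:26]=0x29: jnz/J
  [25:0] imm=67108848 (s26→-16) = #-16
  target = base 0x1970 + off 0x0c + 4 + imm -16 = 0x1970

0x1970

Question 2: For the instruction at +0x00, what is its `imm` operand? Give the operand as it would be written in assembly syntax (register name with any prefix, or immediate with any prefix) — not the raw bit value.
#6599159

@+00  big-endian(20 e4 b1 f7) = 0x20e4b1f7
  op=0x20e4b1f7>>26=0x8 ⇒ ldi (RI)
  rd: (w>>23)&0x7=0x1 → %r1
  imm: (w>>0)&0x7fffff=0x64b1f7 → #6599159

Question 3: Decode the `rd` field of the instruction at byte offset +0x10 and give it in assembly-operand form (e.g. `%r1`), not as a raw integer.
[10] 4c 80 00 00 → 0x4c800000
  op=0x4c800000>>26=0x13 ⇒ incr (R)
  rd@[25:23]=0x1 ⇒ %r1

%r1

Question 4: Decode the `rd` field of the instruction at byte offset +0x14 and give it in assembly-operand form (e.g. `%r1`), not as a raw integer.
%r5

+0x14: e2 90 00 00 ⇒ word 0xe2900000 (big)
  op=0xe2900000>>26=0x38 ⇒ shr (RR)
  rd@[25:23]=0x5 ⇒ %r5
  rs@[22:20]=0x1 ⇒ %r1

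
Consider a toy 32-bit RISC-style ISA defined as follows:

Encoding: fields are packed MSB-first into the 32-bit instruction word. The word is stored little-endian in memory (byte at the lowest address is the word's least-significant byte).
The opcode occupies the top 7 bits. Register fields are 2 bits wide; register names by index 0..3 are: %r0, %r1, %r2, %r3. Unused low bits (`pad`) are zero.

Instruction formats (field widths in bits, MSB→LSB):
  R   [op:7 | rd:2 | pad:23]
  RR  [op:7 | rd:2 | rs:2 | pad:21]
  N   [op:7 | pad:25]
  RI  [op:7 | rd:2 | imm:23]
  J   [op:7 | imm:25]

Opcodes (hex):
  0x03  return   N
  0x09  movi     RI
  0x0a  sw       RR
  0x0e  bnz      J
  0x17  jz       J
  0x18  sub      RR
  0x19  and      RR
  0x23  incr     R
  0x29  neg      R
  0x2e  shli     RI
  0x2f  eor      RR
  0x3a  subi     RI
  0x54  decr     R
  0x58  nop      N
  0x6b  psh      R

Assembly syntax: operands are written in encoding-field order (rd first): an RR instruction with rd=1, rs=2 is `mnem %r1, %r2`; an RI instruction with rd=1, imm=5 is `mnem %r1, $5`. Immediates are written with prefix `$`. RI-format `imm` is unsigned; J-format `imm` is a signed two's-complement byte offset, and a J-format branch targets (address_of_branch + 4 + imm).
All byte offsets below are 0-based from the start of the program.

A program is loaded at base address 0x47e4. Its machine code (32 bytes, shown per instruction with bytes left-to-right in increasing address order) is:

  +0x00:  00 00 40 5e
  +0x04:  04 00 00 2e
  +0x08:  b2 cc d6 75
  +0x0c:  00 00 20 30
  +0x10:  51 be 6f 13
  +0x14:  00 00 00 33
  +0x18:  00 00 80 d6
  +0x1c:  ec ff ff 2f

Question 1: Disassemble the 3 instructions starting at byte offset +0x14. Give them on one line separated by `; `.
+0x14: 00 00 00 33 ⇒ word 0x33000000 (little)
  op=0x33000000>>25=0x19 ⇒ and (RR)
  [24:23] rd=2 = %r2
  [22:21] rs=0 = %r0
+0x18: 00 00 80 d6 ⇒ word 0xd6800000 (little)
  op=0xd6800000>>25=0x6b ⇒ psh (R)
  [24:23] rd=1 = %r1
+0x1c: ec ff ff 2f ⇒ word 0x2fffffec (little)
  op=0x2fffffec>>25=0x17 ⇒ jz (J)
  [24:0] imm=33554412 (s25→-20) = $-20

and %r2, %r0; psh %r1; jz $-20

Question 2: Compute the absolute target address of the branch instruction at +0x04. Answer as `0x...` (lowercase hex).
off 0x04: read 04 00 00 2e as little → 0x2e000004
  opcode bits[31:25]=0x17: jz/J
  imm: (w>>0)&0x1ffffff=0x4 → $4
  target = base 0x47e4 + off 0x04 + 4 + imm 4 = 0x47f0

0x47f0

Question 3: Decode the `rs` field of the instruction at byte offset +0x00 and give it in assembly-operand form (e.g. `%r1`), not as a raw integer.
%r2

+0x00: 00 00 40 5e ⇒ word 0x5e400000 (little)
  opcode bits[31:25]=0x2f: eor/RR
  rd@[24:23]=0x0 ⇒ %r0
  rs@[22:21]=0x2 ⇒ %r2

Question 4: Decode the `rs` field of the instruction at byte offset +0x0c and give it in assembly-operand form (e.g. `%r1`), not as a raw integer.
%r1

+0x0c: 00 00 20 30 ⇒ word 0x30200000 (little)
  top 7b → 0x18 → sub [RR]
  rd@[24:23]=0x0 ⇒ %r0
  rs@[22:21]=0x1 ⇒ %r1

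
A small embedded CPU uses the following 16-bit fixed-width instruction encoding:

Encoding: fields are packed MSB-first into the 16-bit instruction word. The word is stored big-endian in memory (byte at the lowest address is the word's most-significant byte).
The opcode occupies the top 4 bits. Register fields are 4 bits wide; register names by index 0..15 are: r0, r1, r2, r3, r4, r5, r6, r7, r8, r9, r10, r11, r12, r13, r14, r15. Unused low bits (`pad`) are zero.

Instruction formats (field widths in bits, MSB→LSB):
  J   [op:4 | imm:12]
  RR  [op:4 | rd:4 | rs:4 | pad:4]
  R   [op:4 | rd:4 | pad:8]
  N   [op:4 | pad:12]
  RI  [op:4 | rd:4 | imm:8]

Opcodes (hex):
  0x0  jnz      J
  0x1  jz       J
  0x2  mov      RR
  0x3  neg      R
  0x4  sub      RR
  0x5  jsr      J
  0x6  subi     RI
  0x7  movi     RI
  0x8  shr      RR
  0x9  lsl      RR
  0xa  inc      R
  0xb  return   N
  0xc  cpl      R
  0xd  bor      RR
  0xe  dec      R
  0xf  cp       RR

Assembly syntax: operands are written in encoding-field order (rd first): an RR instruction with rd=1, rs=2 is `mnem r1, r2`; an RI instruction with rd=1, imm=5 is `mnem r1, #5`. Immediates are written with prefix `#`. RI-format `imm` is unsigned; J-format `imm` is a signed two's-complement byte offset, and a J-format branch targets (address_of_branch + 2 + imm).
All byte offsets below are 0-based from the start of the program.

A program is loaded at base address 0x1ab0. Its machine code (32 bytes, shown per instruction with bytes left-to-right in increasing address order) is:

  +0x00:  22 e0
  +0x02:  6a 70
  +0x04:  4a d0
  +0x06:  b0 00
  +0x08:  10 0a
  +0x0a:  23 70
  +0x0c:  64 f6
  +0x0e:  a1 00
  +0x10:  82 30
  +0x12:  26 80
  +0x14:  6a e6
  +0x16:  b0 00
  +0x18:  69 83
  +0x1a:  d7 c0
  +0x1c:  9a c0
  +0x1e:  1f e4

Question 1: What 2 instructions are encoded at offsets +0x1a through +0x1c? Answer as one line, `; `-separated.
+0x1a: d7 c0 ⇒ word 0xd7c0 (big)
  op=0xd7c0>>12=0xd ⇒ bor (RR)
  rd@[11:8]=0x7 ⇒ r7
  rs@[7:4]=0xc ⇒ r12
+0x1c: 9a c0 ⇒ word 0x9ac0 (big)
  op=0x9ac0>>12=0x9 ⇒ lsl (RR)
  rd@[11:8]=0xa ⇒ r10
  rs@[7:4]=0xc ⇒ r12

bor r7, r12; lsl r10, r12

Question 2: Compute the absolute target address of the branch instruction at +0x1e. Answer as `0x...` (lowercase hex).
0x1ab4

[1e] 1f e4 → 0x1fe4
  opcode bits[15:12]=0x1: jz/J
  [11:0] imm=4068 (s12→-28) = #-28
  target = base 0x1ab0 + off 0x1e + 2 + imm -28 = 0x1ab4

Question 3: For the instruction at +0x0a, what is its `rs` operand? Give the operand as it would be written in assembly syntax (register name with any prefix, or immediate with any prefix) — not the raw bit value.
r7

+0x0a: 23 70 ⇒ word 0x2370 (big)
  op=0x2370>>12=0x2 ⇒ mov (RR)
  rd: (w>>8)&0xf=0x3 → r3
  rs: (w>>4)&0xf=0x7 → r7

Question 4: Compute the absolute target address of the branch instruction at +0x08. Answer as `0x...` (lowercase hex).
@+08  big-endian(10 0a) = 0x100a
  op=0x100a>>12=0x1 ⇒ jz (J)
  imm: (w>>0)&0xfff=0xa → #10
  target = base 0x1ab0 + off 0x08 + 2 + imm 10 = 0x1ac4

0x1ac4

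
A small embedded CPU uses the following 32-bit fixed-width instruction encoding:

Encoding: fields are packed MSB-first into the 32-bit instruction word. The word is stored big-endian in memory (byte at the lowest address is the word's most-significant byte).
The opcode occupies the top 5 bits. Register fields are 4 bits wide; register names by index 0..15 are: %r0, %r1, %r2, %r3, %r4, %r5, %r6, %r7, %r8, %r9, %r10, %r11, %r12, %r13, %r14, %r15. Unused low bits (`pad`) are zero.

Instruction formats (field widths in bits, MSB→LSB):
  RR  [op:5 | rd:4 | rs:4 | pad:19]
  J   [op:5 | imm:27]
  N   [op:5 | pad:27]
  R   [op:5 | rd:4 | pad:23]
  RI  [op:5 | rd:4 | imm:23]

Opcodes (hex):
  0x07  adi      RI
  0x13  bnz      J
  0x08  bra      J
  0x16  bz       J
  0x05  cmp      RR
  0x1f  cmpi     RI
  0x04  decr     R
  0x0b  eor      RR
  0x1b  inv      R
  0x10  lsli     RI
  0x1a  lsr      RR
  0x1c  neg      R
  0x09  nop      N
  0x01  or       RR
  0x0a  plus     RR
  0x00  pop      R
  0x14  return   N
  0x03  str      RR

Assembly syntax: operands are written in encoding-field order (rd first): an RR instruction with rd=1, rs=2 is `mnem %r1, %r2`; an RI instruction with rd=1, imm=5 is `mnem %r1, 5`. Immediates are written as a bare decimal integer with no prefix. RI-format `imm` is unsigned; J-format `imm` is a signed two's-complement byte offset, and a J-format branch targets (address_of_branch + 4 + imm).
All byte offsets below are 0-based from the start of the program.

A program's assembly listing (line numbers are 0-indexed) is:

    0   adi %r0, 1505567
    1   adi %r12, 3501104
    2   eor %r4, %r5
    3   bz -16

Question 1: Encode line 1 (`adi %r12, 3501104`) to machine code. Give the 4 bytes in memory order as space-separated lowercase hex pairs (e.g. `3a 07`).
3e 35 6c 30

L1: adi op=0x7:5|rd=12:4|imm=3501104:23 ⇒ 0x3e356c30 ⇒ big 3e 35 6c 30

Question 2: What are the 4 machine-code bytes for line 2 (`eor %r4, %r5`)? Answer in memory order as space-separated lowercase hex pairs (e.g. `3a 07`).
5a 28 00 00

L2: eor op=0xb:5|rd=4:4|rs=5:4|pad=0:19 ⇒ 0x5a280000 ⇒ big 5a 28 00 00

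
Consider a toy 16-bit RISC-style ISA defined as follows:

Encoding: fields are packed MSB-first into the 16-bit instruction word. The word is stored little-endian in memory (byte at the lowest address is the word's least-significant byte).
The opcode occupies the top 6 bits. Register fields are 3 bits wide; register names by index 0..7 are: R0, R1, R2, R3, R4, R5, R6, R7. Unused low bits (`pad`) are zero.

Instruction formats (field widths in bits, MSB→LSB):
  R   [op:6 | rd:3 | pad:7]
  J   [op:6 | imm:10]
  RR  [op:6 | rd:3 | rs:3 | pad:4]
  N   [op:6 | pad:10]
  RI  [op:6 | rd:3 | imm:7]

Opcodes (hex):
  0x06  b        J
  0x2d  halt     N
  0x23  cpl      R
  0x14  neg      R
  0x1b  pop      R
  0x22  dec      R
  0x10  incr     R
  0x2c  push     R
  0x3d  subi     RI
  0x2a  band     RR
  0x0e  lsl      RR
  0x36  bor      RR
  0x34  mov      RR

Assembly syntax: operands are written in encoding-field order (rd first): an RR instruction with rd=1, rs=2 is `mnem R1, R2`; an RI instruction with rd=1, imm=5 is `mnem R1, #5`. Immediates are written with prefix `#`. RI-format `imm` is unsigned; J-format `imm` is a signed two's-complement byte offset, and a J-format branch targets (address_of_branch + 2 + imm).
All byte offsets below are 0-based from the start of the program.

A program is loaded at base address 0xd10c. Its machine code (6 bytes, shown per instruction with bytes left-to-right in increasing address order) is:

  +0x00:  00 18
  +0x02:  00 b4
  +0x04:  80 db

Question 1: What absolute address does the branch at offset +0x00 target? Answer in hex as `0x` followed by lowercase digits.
[00] 00 18 → 0x1800
  top 6b → 0x6 → b [J]
  [9:0] imm=0 = #0
  target = base 0xd10c + off 0x00 + 2 + imm 0 = 0xd10e

0xd10e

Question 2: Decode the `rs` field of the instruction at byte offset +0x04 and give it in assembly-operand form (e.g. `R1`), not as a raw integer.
[04] 80 db → 0xdb80
  top 6b → 0x36 → bor [RR]
  rd: (w>>7)&0x7=0x7 → R7
  rs: (w>>4)&0x7=0x0 → R0

R0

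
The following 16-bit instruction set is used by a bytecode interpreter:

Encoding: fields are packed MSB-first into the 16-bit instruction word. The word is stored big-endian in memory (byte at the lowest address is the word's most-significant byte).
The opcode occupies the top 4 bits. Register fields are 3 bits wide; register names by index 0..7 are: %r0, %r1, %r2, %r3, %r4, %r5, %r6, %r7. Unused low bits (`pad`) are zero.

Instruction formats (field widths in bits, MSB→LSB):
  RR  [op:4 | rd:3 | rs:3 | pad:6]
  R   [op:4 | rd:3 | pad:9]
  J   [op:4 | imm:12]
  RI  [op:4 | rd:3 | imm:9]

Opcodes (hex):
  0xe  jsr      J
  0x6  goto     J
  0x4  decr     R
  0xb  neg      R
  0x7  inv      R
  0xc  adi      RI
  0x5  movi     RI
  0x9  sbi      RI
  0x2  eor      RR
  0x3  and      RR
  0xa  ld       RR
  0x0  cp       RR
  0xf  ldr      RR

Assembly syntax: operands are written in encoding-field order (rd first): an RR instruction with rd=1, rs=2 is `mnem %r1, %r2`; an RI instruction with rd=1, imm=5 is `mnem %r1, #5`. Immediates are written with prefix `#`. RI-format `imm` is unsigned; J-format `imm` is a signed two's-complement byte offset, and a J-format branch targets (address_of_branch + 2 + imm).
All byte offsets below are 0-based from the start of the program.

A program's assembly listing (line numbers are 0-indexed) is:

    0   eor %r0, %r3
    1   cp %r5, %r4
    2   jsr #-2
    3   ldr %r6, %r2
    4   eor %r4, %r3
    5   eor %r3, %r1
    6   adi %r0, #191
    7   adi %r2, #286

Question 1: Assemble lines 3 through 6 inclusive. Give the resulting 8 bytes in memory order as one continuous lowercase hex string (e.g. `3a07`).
fc8028c02640c0bf

L3: ldr op=0xf:4|rd=6:3|rs=2:3|pad=0:6 ⇒ 0xfc80 ⇒ big fc 80
L4: eor op=0x2:4|rd=4:3|rs=3:3|pad=0:6 ⇒ 0x28c0 ⇒ big 28 c0
L5: eor op=0x2:4|rd=3:3|rs=1:3|pad=0:6 ⇒ 0x2640 ⇒ big 26 40
L6: adi op=0xc:4|rd=0:3|imm=191:9 ⇒ 0xc0bf ⇒ big c0 bf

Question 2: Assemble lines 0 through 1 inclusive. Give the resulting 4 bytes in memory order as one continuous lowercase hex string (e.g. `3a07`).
20c00b00

line 0 (eor): pack op=0x2:4|rd=0:3|rs=3:3|pad=0:6 = 0x20c0; big→ 20 c0
line 1 (cp): pack op=0x0:4|rd=5:3|rs=4:3|pad=0:6 = 0x0b00; big→ 0b 00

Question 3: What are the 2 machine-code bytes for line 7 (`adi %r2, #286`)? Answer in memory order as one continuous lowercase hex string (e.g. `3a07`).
7. adi fields op=0xc:4|rd=2:3|imm=286:9 → word c51eh → c5 1e

c51e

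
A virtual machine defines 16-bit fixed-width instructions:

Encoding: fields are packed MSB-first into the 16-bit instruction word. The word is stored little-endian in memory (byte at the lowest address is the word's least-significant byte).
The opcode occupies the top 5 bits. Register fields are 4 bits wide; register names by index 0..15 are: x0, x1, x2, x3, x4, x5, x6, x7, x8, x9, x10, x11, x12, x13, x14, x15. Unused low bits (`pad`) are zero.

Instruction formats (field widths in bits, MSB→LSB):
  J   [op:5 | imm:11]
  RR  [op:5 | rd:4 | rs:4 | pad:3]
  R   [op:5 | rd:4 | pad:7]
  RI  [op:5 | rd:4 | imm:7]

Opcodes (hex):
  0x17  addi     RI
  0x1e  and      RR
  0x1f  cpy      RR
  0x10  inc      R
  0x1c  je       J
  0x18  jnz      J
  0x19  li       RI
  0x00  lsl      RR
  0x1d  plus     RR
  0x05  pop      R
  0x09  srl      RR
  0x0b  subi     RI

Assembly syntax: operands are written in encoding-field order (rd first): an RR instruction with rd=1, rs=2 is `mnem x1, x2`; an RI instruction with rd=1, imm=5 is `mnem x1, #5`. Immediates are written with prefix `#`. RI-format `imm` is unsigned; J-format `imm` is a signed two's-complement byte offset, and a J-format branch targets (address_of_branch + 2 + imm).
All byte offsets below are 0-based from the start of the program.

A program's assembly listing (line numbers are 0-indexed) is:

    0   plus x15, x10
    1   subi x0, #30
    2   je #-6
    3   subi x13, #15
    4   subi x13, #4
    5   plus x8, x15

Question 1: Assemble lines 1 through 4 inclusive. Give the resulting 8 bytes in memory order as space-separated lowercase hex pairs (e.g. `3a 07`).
1e 58 fa e7 8f 5e 84 5e

line 1 (subi): pack op=0xb:5|rd=0:4|imm=30:7 = 0x581e; little→ 1e 58
line 2 (je): pack op=0x1c:5|imm=-6:11 = 0xe7fa; little→ fa e7
line 3 (subi): pack op=0xb:5|rd=13:4|imm=15:7 = 0x5e8f; little→ 8f 5e
line 4 (subi): pack op=0xb:5|rd=13:4|imm=4:7 = 0x5e84; little→ 84 5e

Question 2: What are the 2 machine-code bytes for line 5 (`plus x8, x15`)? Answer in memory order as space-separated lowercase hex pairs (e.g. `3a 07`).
78 ec

5. plus fields op=0x1d:5|rd=8:4|rs=15:4|pad=0:3 → word ec78h → 78 ec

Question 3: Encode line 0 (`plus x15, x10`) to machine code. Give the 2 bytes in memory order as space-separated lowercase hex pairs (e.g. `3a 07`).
d0 ef

0. plus fields op=0x1d:5|rd=15:4|rs=10:4|pad=0:3 → word efd0h → d0 ef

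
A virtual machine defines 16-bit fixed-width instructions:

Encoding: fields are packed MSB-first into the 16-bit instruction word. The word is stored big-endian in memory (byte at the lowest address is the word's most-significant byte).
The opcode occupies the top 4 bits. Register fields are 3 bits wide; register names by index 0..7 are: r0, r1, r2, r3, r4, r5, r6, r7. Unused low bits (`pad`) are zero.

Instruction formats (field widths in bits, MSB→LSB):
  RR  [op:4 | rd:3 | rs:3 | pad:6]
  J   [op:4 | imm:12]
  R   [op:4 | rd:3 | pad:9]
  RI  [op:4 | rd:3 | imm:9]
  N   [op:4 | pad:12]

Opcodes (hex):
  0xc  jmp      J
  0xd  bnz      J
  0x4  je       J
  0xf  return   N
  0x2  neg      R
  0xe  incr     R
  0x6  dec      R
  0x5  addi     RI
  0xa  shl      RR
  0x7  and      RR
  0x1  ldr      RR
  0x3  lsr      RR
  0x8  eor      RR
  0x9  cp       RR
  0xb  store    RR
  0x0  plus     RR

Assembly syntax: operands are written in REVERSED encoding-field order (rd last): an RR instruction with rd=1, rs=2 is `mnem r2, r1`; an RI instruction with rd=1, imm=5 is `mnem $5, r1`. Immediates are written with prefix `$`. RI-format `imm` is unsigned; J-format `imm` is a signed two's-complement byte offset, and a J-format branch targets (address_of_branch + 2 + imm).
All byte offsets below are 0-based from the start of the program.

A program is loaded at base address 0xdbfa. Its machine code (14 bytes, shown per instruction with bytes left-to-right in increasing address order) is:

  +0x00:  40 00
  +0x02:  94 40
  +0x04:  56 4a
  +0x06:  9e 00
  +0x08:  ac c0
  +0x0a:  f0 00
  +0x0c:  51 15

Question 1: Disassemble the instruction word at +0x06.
+0x06: 9e 00 ⇒ word 0x9e00 (big)
  op=0x9e00>>12=0x9 ⇒ cp (RR)
  rd@[11:9]=0x7 ⇒ r7
  rs@[8:6]=0x0 ⇒ r0

cp r0, r7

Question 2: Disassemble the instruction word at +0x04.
[04] 56 4a → 0x564a
  opcode bits[15:12]=0x5: addi/RI
  rd: (w>>9)&0x7=0x3 → r3
  imm: (w>>0)&0x1ff=0x4a → $74

addi $74, r3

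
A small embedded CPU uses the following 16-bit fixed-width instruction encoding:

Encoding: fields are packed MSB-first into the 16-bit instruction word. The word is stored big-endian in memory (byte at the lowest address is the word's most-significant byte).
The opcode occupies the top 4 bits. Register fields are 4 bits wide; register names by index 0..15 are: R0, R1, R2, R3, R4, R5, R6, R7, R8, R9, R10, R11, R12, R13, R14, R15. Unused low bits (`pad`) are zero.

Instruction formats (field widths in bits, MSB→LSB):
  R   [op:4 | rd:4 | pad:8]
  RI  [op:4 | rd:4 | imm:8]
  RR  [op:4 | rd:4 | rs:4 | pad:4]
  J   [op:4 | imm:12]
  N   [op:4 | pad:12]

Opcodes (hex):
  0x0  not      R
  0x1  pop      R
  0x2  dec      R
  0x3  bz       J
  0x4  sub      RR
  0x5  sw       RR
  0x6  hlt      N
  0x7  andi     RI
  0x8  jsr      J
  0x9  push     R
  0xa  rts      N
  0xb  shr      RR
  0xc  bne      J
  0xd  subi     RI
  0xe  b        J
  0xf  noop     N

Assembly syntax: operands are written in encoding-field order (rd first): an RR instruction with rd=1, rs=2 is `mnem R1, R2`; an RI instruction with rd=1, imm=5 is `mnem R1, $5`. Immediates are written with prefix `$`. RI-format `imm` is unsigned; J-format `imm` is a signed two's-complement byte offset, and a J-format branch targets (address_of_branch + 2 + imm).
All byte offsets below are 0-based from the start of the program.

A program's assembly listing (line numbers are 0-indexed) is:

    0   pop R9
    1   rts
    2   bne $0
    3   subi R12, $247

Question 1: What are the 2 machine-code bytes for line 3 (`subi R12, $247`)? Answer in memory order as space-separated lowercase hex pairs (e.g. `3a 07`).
dc f7

line 3 (subi): pack op=0xd:4|rd=12:4|imm=247:8 = 0xdcf7; big→ dc f7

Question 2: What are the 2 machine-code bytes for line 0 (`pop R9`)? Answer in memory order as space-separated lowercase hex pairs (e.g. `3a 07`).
19 00

L0: pop op=0x1:4|rd=9:4|pad=0:8 ⇒ 0x1900 ⇒ big 19 00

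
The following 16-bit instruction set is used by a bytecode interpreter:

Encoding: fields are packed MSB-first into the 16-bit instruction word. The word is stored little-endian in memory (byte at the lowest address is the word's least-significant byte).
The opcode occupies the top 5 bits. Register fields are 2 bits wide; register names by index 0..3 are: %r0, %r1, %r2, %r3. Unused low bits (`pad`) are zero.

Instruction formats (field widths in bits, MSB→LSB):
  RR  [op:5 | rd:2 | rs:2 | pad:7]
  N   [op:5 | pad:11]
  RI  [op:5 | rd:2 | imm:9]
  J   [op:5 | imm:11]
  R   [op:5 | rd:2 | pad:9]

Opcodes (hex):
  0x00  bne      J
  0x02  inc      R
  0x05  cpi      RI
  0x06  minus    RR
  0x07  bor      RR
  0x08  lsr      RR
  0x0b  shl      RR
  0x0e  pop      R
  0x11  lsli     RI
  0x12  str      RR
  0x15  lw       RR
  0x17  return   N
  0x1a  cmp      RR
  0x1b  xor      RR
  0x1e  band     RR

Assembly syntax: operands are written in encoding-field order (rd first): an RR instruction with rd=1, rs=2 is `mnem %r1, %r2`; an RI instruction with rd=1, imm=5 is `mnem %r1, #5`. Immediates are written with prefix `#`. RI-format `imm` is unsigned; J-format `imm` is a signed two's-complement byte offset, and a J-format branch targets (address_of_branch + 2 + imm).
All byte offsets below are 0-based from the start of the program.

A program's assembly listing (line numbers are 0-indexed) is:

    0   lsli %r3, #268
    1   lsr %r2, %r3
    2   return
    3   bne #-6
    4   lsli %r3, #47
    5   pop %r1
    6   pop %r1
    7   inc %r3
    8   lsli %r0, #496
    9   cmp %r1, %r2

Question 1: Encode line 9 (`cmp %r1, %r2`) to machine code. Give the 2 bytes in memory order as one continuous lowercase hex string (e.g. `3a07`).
L9: cmp op=0x1a:5|rd=1:2|rs=2:2|pad=0:7 ⇒ 0xd300 ⇒ little 00 d3

00d3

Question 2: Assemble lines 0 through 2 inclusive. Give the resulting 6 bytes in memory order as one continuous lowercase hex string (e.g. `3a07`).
0c8f804500b8

0. lsli fields op=0x11:5|rd=3:2|imm=268:9 → word 8f0ch → 0c 8f
1. lsr fields op=0x8:5|rd=2:2|rs=3:2|pad=0:7 → word 4580h → 80 45
2. return fields op=0x17:5|pad=0:11 → word b800h → 00 b8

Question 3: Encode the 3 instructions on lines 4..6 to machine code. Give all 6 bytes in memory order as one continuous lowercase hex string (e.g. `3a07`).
2f8e00720072

4. lsli fields op=0x11:5|rd=3:2|imm=47:9 → word 8e2fh → 2f 8e
5. pop fields op=0xe:5|rd=1:2|pad=0:9 → word 7200h → 00 72
6. pop fields op=0xe:5|rd=1:2|pad=0:9 → word 7200h → 00 72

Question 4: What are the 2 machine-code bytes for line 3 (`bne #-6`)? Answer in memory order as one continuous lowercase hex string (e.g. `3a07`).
line 3 (bne): pack op=0x0:5|imm=-6:11 = 0x07fa; little→ fa 07

fa07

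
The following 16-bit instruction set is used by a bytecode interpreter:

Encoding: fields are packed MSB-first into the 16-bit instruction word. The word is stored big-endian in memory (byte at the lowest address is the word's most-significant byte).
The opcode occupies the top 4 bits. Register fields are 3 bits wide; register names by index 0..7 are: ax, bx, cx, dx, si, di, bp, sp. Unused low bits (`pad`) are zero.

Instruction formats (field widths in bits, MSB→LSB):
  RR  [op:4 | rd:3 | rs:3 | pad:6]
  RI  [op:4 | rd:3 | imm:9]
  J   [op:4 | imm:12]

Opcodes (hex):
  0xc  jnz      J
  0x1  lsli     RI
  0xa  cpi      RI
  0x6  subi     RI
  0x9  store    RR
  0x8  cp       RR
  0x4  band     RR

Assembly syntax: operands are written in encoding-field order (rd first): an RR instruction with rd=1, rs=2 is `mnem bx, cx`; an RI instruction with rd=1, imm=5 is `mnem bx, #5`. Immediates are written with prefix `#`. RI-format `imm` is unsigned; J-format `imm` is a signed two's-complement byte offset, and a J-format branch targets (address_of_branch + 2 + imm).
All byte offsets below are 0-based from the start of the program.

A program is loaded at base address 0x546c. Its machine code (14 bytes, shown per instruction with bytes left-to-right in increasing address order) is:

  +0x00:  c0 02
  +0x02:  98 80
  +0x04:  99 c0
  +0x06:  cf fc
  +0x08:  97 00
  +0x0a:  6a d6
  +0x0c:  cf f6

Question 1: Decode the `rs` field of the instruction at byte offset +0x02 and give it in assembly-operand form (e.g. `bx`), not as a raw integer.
cx

[02] 98 80 → 0x9880
  top 4b → 0x9 → store [RR]
  rd@[11:9]=0x4 ⇒ si
  rs@[8:6]=0x2 ⇒ cx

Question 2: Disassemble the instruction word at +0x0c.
off 0x0c: read cf f6 as big → 0xcff6
  top 4b → 0xc → jnz [J]
  imm@[11:0]=0xff6 (s12→-10) ⇒ #-10

jnz #-10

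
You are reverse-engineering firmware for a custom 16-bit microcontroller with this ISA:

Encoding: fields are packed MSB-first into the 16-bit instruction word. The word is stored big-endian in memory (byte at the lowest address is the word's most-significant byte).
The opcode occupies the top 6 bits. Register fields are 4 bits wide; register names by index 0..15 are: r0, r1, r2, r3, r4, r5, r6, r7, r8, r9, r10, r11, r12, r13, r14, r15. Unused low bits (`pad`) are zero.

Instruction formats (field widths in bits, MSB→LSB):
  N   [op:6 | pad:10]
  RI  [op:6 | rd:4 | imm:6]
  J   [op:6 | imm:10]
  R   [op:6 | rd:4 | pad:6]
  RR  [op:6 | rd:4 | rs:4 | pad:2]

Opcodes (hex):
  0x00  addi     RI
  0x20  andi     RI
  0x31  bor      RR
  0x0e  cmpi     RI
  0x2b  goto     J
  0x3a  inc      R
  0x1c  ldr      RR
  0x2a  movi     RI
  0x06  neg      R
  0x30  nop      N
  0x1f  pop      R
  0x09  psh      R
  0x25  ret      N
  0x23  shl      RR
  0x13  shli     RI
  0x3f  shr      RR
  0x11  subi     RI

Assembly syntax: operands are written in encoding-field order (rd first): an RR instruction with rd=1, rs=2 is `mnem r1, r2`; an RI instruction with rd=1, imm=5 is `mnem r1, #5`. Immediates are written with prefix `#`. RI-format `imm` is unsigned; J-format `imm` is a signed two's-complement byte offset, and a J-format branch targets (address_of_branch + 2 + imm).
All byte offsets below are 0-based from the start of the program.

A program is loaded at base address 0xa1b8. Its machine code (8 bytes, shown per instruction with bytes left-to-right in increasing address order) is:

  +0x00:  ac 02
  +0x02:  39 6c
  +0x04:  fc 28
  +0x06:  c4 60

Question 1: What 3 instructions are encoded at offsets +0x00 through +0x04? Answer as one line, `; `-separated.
goto #2; cmpi r5, #44; shr r0, r10

+0x00: ac 02 ⇒ word 0xac02 (big)
  top 6b → 0x2b → goto [J]
  imm: (w>>0)&0x3ff=0x2 → #2
+0x02: 39 6c ⇒ word 0x396c (big)
  top 6b → 0xe → cmpi [RI]
  rd: (w>>6)&0xf=0x5 → r5
  imm: (w>>0)&0x3f=0x2c → #44
+0x04: fc 28 ⇒ word 0xfc28 (big)
  top 6b → 0x3f → shr [RR]
  rd: (w>>6)&0xf=0x0 → r0
  rs: (w>>2)&0xf=0xa → r10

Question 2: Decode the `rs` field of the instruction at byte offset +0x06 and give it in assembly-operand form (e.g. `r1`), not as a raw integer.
[06] c4 60 → 0xc460
  opcode bits[15:10]=0x31: bor/RR
  rd@[9:6]=0x1 ⇒ r1
  rs@[5:2]=0x8 ⇒ r8

r8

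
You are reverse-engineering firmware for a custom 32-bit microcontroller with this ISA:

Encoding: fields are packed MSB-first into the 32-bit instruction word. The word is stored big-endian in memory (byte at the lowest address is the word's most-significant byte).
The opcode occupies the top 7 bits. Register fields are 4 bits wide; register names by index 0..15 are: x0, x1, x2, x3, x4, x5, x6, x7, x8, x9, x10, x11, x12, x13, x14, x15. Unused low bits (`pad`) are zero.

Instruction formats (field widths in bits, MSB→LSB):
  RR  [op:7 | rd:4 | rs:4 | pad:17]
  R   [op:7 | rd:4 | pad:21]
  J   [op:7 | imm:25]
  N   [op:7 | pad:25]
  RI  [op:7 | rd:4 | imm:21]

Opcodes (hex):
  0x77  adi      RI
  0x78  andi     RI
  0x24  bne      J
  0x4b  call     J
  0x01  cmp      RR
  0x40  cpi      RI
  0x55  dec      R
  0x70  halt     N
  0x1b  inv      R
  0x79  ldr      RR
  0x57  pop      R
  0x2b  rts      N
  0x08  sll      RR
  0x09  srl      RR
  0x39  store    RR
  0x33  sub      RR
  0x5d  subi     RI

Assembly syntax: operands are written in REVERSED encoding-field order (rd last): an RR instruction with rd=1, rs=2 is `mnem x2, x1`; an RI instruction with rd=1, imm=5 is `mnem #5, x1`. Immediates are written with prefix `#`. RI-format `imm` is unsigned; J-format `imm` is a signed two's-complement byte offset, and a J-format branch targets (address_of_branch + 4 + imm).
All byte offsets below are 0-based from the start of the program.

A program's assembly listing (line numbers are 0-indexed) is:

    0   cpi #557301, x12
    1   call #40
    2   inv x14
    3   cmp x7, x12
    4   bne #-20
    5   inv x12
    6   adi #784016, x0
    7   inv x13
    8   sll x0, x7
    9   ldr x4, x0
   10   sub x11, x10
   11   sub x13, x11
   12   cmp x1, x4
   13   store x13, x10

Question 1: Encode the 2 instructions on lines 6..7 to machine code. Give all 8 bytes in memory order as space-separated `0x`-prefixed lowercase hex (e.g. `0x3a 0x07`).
0xee 0x0b 0xf6 0x90 0x37 0xa0 0x00 0x00

6. adi fields op=0x77:7|rd=0:4|imm=784016:21 → word ee0bf690h → ee 0b f6 90
7. inv fields op=0x1b:7|rd=13:4|pad=0:21 → word 37a00000h → 37 a0 00 00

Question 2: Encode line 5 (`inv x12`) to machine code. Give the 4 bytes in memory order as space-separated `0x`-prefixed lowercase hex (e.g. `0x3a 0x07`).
line 5 (inv): pack op=0x1b:7|rd=12:4|pad=0:21 = 0x37800000; big→ 37 80 00 00

0x37 0x80 0x00 0x00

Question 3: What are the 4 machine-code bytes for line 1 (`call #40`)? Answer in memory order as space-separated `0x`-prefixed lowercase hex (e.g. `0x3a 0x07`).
line 1 (call): pack op=0x4b:7|imm=40:25 = 0x96000028; big→ 96 00 00 28

0x96 0x00 0x00 0x28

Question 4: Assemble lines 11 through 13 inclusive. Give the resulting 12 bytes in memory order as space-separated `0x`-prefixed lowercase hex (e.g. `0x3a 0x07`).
0x67 0x7a 0x00 0x00 0x02 0x82 0x00 0x00 0x73 0x5a 0x00 0x00

L11: sub op=0x33:7|rd=11:4|rs=13:4|pad=0:17 ⇒ 0x677a0000 ⇒ big 67 7a 00 00
L12: cmp op=0x1:7|rd=4:4|rs=1:4|pad=0:17 ⇒ 0x02820000 ⇒ big 02 82 00 00
L13: store op=0x39:7|rd=10:4|rs=13:4|pad=0:17 ⇒ 0x735a0000 ⇒ big 73 5a 00 00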